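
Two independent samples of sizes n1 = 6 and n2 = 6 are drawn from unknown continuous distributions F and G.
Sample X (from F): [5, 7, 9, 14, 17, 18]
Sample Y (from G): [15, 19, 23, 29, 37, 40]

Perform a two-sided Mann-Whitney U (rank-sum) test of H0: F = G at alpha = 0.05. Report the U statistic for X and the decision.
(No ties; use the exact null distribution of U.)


Step 1: Combine and sort all 12 observations; assign midranks.
sorted (value, group): (5,X), (7,X), (9,X), (14,X), (15,Y), (17,X), (18,X), (19,Y), (23,Y), (29,Y), (37,Y), (40,Y)
ranks: 5->1, 7->2, 9->3, 14->4, 15->5, 17->6, 18->7, 19->8, 23->9, 29->10, 37->11, 40->12
Step 2: Rank sum for X: R1 = 1 + 2 + 3 + 4 + 6 + 7 = 23.
Step 3: U_X = R1 - n1(n1+1)/2 = 23 - 6*7/2 = 23 - 21 = 2.
       U_Y = n1*n2 - U_X = 36 - 2 = 34.
Step 4: No ties, so the exact null distribution of U (based on enumerating the C(12,6) = 924 equally likely rank assignments) gives the two-sided p-value.
Step 5: p-value = 0.008658; compare to alpha = 0.05. reject H0.

U_X = 2, p = 0.008658, reject H0 at alpha = 0.05.


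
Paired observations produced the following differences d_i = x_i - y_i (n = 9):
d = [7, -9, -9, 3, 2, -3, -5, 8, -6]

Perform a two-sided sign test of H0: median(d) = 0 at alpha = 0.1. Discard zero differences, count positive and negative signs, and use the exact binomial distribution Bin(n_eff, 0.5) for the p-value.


Step 1: Discard zero differences. Original n = 9; n_eff = number of nonzero differences = 9.
Nonzero differences (with sign): +7, -9, -9, +3, +2, -3, -5, +8, -6
Step 2: Count signs: positive = 4, negative = 5.
Step 3: Under H0: P(positive) = 0.5, so the number of positives S ~ Bin(9, 0.5).
Step 4: Two-sided exact p-value = sum of Bin(9,0.5) probabilities at or below the observed probability = 1.000000.
Step 5: alpha = 0.1. fail to reject H0.

n_eff = 9, pos = 4, neg = 5, p = 1.000000, fail to reject H0.


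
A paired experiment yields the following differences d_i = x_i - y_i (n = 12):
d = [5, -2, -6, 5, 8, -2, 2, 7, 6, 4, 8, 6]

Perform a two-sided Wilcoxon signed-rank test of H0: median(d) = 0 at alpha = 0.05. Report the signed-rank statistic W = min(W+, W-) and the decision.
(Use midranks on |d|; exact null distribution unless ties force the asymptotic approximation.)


Step 1: Drop any zero differences (none here) and take |d_i|.
|d| = [5, 2, 6, 5, 8, 2, 2, 7, 6, 4, 8, 6]
Step 2: Midrank |d_i| (ties get averaged ranks).
ranks: |5|->5.5, |2|->2, |6|->8, |5|->5.5, |8|->11.5, |2|->2, |2|->2, |7|->10, |6|->8, |4|->4, |8|->11.5, |6|->8
Step 3: Attach original signs; sum ranks with positive sign and with negative sign.
W+ = 5.5 + 5.5 + 11.5 + 2 + 10 + 8 + 4 + 11.5 + 8 = 66
W- = 2 + 8 + 2 = 12
(Check: W+ + W- = 78 should equal n(n+1)/2 = 78.)
Step 4: Test statistic W = min(W+, W-) = 12.
Step 5: Ties in |d|, so use the tie-corrected normal approximation.
        E[W] = n(n+1)/4 = 12*13/4 = 39.
        Tie groups: |d|=2 (t=3), |d|=5 (t=2), |d|=6 (t=3), |d|=8 (t=2); sum(t^3 - t) = 60.
        Var[W] = n(n+1)(2n+1)/24 - sum(t^3-t)/48 = 3900/24 - 60/48 = 161.25.
        z = (W - E[W]) / sqrt(Var[W]) = (12 - 39) / 12.6984 = -2.1262.
        Two-sided p = 2*Phi(z) = 0.033483.
Step 6: alpha = 0.05. reject H0.

W+ = 66, W- = 12, W = min = 12, p = 0.033483, reject H0.


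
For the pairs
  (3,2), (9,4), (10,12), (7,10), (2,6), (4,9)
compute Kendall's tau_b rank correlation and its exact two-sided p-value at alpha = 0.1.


Step 1: Enumerate the 15 unordered pairs (i,j) with i<j and classify each by sign(x_j-x_i) * sign(y_j-y_i).
  (1,2):dx=+6,dy=+2->C; (1,3):dx=+7,dy=+10->C; (1,4):dx=+4,dy=+8->C; (1,5):dx=-1,dy=+4->D
  (1,6):dx=+1,dy=+7->C; (2,3):dx=+1,dy=+8->C; (2,4):dx=-2,dy=+6->D; (2,5):dx=-7,dy=+2->D
  (2,6):dx=-5,dy=+5->D; (3,4):dx=-3,dy=-2->C; (3,5):dx=-8,dy=-6->C; (3,6):dx=-6,dy=-3->C
  (4,5):dx=-5,dy=-4->C; (4,6):dx=-3,dy=-1->C; (5,6):dx=+2,dy=+3->C
Step 2: C = 11, D = 4, total pairs = 15.
Step 3: tau = (C - D)/(n(n-1)/2) = (11 - 4)/15 = 0.466667.
Step 4: Exact two-sided p-value (enumerate n! = 720 permutations of y under H0): p = 0.272222.
Step 5: alpha = 0.1. fail to reject H0.

tau_b = 0.4667 (C=11, D=4), p = 0.272222, fail to reject H0.


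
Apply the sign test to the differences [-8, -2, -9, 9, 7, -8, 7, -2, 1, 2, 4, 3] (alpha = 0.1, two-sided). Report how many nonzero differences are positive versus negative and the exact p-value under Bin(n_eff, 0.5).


Step 1: Discard zero differences. Original n = 12; n_eff = number of nonzero differences = 12.
Nonzero differences (with sign): -8, -2, -9, +9, +7, -8, +7, -2, +1, +2, +4, +3
Step 2: Count signs: positive = 7, negative = 5.
Step 3: Under H0: P(positive) = 0.5, so the number of positives S ~ Bin(12, 0.5).
Step 4: Two-sided exact p-value = sum of Bin(12,0.5) probabilities at or below the observed probability = 0.774414.
Step 5: alpha = 0.1. fail to reject H0.

n_eff = 12, pos = 7, neg = 5, p = 0.774414, fail to reject H0.


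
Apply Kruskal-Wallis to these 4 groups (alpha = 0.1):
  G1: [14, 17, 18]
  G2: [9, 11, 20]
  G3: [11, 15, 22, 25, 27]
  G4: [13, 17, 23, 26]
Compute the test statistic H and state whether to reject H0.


Step 1: Combine all N = 15 observations and assign midranks.
sorted (value, group, rank): (9,G2,1), (11,G2,2.5), (11,G3,2.5), (13,G4,4), (14,G1,5), (15,G3,6), (17,G1,7.5), (17,G4,7.5), (18,G1,9), (20,G2,10), (22,G3,11), (23,G4,12), (25,G3,13), (26,G4,14), (27,G3,15)
Step 2: Sum ranks within each group.
R_1 = 21.5 (n_1 = 3)
R_2 = 13.5 (n_2 = 3)
R_3 = 47.5 (n_3 = 5)
R_4 = 37.5 (n_4 = 4)
Step 3: H = 12/(N(N+1)) * sum(R_i^2/n_i) - 3(N+1)
     = 12/(15*16) * (21.5^2/3 + 13.5^2/3 + 47.5^2/5 + 37.5^2/4) - 3*16
     = 0.050000 * 1017.65 - 48
     = 2.882292.
Step 4: Ties present; correction factor C = 1 - 12/(15^3 - 15) = 0.996429. Corrected H = 2.882292 / 0.996429 = 2.892622.
Step 5: Under H0, H ~ chi^2(3); p-value = 0.408479.
Step 6: alpha = 0.1. fail to reject H0.

H = 2.8926, df = 3, p = 0.408479, fail to reject H0.


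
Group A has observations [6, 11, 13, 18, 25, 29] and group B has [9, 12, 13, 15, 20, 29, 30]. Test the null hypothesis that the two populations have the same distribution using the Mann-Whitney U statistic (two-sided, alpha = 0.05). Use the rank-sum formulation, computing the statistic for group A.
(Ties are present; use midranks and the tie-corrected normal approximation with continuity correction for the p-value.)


Step 1: Combine and sort all 13 observations; assign midranks.
sorted (value, group): (6,X), (9,Y), (11,X), (12,Y), (13,X), (13,Y), (15,Y), (18,X), (20,Y), (25,X), (29,X), (29,Y), (30,Y)
ranks: 6->1, 9->2, 11->3, 12->4, 13->5.5, 13->5.5, 15->7, 18->8, 20->9, 25->10, 29->11.5, 29->11.5, 30->13
Step 2: Rank sum for X: R1 = 1 + 3 + 5.5 + 8 + 10 + 11.5 = 39.
Step 3: U_X = R1 - n1(n1+1)/2 = 39 - 6*7/2 = 39 - 21 = 18.
       U_Y = n1*n2 - U_X = 42 - 18 = 24.
Step 4: Ties are present, so use the tie-corrected normal approximation (with continuity correction) for the p-value.
Step 5: p-value = 0.720247; compare to alpha = 0.05. fail to reject H0.

U_X = 18, p = 0.720247, fail to reject H0 at alpha = 0.05.


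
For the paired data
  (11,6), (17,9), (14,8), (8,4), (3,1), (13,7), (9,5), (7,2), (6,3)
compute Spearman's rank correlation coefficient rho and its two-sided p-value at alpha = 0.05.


Step 1: Rank x and y separately (midranks; no ties here).
rank(x): 11->6, 17->9, 14->8, 8->4, 3->1, 13->7, 9->5, 7->3, 6->2
rank(y): 6->6, 9->9, 8->8, 4->4, 1->1, 7->7, 5->5, 2->2, 3->3
Step 2: d_i = R_x(i) - R_y(i); compute d_i^2.
  (6-6)^2=0, (9-9)^2=0, (8-8)^2=0, (4-4)^2=0, (1-1)^2=0, (7-7)^2=0, (5-5)^2=0, (3-2)^2=1, (2-3)^2=1
sum(d^2) = 2.
Step 3: rho = 1 - 6*2 / (9*(9^2 - 1)) = 1 - 12/720 = 0.983333.
Step 4: Under H0, t = rho * sqrt((n-2)/(1-rho^2)) = 14.3096 ~ t(7).
Step 5: Two-sided p-value from the t-distribution with 7 df = 0.000002.
Step 6: alpha = 0.05. reject H0.

rho = 0.9833, p = 0.000002, reject H0 at alpha = 0.05.


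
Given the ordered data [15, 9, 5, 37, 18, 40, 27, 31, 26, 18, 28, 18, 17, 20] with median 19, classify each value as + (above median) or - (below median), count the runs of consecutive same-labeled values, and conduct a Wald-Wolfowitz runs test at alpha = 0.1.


Step 1: Compute median = 19; label A = above, B = below.
Labels in order: BBBABAAAABABBA  (n_A = 7, n_B = 7)
Step 2: Count runs R = 8.
Step 3: Under H0 (random ordering), E[R] = 2*n_A*n_B/(n_A+n_B) + 1 = 2*7*7/14 + 1 = 8.0000.
        Var[R] = 2*n_A*n_B*(2*n_A*n_B - n_A - n_B) / ((n_A+n_B)^2 * (n_A+n_B-1)) = 8232/2548 = 3.2308.
        SD[R] = 1.7974.
Step 4: R = E[R], so z = 0 with no continuity correction.
Step 5: Two-sided p-value via normal approximation = 2*(1 - Phi(|z|)) = 1.000000.
Step 6: alpha = 0.1. fail to reject H0.

R = 8, z = 0.0000, p = 1.000000, fail to reject H0.


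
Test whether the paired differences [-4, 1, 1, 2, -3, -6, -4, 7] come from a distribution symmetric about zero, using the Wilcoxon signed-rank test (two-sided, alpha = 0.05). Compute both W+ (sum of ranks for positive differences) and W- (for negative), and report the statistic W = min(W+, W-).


Step 1: Drop any zero differences (none here) and take |d_i|.
|d| = [4, 1, 1, 2, 3, 6, 4, 7]
Step 2: Midrank |d_i| (ties get averaged ranks).
ranks: |4|->5.5, |1|->1.5, |1|->1.5, |2|->3, |3|->4, |6|->7, |4|->5.5, |7|->8
Step 3: Attach original signs; sum ranks with positive sign and with negative sign.
W+ = 1.5 + 1.5 + 3 + 8 = 14
W- = 5.5 + 4 + 7 + 5.5 = 22
(Check: W+ + W- = 36 should equal n(n+1)/2 = 36.)
Step 4: Test statistic W = min(W+, W-) = 14.
Step 5: Ties in |d|, so use the tie-corrected normal approximation.
        E[W] = n(n+1)/4 = 8*9/4 = 18.
        Tie groups: |d|=1 (t=2), |d|=4 (t=2); sum(t^3 - t) = 12.
        Var[W] = n(n+1)(2n+1)/24 - sum(t^3-t)/48 = 1224/24 - 12/48 = 50.75.
        z = (W - E[W]) / sqrt(Var[W]) = (14 - 18) / 7.1239 = -0.5615.
        Two-sided p = 2*Phi(z) = 0.574464.
Step 6: alpha = 0.05. fail to reject H0.

W+ = 14, W- = 22, W = min = 14, p = 0.574464, fail to reject H0.


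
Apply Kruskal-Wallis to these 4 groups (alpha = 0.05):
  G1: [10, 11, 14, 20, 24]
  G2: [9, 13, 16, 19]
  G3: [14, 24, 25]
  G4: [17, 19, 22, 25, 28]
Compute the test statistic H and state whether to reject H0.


Step 1: Combine all N = 17 observations and assign midranks.
sorted (value, group, rank): (9,G2,1), (10,G1,2), (11,G1,3), (13,G2,4), (14,G1,5.5), (14,G3,5.5), (16,G2,7), (17,G4,8), (19,G2,9.5), (19,G4,9.5), (20,G1,11), (22,G4,12), (24,G1,13.5), (24,G3,13.5), (25,G3,15.5), (25,G4,15.5), (28,G4,17)
Step 2: Sum ranks within each group.
R_1 = 35 (n_1 = 5)
R_2 = 21.5 (n_2 = 4)
R_3 = 34.5 (n_3 = 3)
R_4 = 62 (n_4 = 5)
Step 3: H = 12/(N(N+1)) * sum(R_i^2/n_i) - 3(N+1)
     = 12/(17*18) * (35^2/5 + 21.5^2/4 + 34.5^2/3 + 62^2/5) - 3*18
     = 0.039216 * 1526.11 - 54
     = 5.847549.
Step 4: Ties present; correction factor C = 1 - 24/(17^3 - 17) = 0.995098. Corrected H = 5.847549 / 0.995098 = 5.876355.
Step 5: Under H0, H ~ chi^2(3); p-value = 0.117783.
Step 6: alpha = 0.05. fail to reject H0.

H = 5.8764, df = 3, p = 0.117783, fail to reject H0.


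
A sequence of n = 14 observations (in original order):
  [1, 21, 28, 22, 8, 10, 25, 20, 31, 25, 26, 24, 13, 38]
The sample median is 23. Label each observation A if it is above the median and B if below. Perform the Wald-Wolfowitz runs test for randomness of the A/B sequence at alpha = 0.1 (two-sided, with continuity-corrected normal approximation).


Step 1: Compute median = 23; label A = above, B = below.
Labels in order: BBABBBABAAAABA  (n_A = 7, n_B = 7)
Step 2: Count runs R = 8.
Step 3: Under H0 (random ordering), E[R] = 2*n_A*n_B/(n_A+n_B) + 1 = 2*7*7/14 + 1 = 8.0000.
        Var[R] = 2*n_A*n_B*(2*n_A*n_B - n_A - n_B) / ((n_A+n_B)^2 * (n_A+n_B-1)) = 8232/2548 = 3.2308.
        SD[R] = 1.7974.
Step 4: R = E[R], so z = 0 with no continuity correction.
Step 5: Two-sided p-value via normal approximation = 2*(1 - Phi(|z|)) = 1.000000.
Step 6: alpha = 0.1. fail to reject H0.

R = 8, z = 0.0000, p = 1.000000, fail to reject H0.


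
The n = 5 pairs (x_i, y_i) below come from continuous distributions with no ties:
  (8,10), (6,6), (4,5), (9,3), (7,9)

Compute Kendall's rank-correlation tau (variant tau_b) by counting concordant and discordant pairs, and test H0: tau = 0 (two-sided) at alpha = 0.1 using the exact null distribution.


Step 1: Enumerate the 10 unordered pairs (i,j) with i<j and classify each by sign(x_j-x_i) * sign(y_j-y_i).
  (1,2):dx=-2,dy=-4->C; (1,3):dx=-4,dy=-5->C; (1,4):dx=+1,dy=-7->D; (1,5):dx=-1,dy=-1->C
  (2,3):dx=-2,dy=-1->C; (2,4):dx=+3,dy=-3->D; (2,5):dx=+1,dy=+3->C; (3,4):dx=+5,dy=-2->D
  (3,5):dx=+3,dy=+4->C; (4,5):dx=-2,dy=+6->D
Step 2: C = 6, D = 4, total pairs = 10.
Step 3: tau = (C - D)/(n(n-1)/2) = (6 - 4)/10 = 0.200000.
Step 4: Exact two-sided p-value (enumerate n! = 120 permutations of y under H0): p = 0.816667.
Step 5: alpha = 0.1. fail to reject H0.

tau_b = 0.2000 (C=6, D=4), p = 0.816667, fail to reject H0.


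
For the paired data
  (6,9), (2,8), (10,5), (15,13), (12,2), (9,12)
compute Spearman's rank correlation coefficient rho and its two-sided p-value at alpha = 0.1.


Step 1: Rank x and y separately (midranks; no ties here).
rank(x): 6->2, 2->1, 10->4, 15->6, 12->5, 9->3
rank(y): 9->4, 8->3, 5->2, 13->6, 2->1, 12->5
Step 2: d_i = R_x(i) - R_y(i); compute d_i^2.
  (2-4)^2=4, (1-3)^2=4, (4-2)^2=4, (6-6)^2=0, (5-1)^2=16, (3-5)^2=4
sum(d^2) = 32.
Step 3: rho = 1 - 6*32 / (6*(6^2 - 1)) = 1 - 192/210 = 0.085714.
Step 4: Under H0, t = rho * sqrt((n-2)/(1-rho^2)) = 0.1721 ~ t(4).
Step 5: Two-sided p-value from the t-distribution with 4 df = 0.871743.
Step 6: alpha = 0.1. fail to reject H0.

rho = 0.0857, p = 0.871743, fail to reject H0 at alpha = 0.1.


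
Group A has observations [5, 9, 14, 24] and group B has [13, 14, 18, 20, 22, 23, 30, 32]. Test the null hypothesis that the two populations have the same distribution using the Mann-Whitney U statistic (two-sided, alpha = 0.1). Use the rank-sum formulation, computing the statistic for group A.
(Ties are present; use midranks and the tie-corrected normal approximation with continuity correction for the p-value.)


Step 1: Combine and sort all 12 observations; assign midranks.
sorted (value, group): (5,X), (9,X), (13,Y), (14,X), (14,Y), (18,Y), (20,Y), (22,Y), (23,Y), (24,X), (30,Y), (32,Y)
ranks: 5->1, 9->2, 13->3, 14->4.5, 14->4.5, 18->6, 20->7, 22->8, 23->9, 24->10, 30->11, 32->12
Step 2: Rank sum for X: R1 = 1 + 2 + 4.5 + 10 = 17.5.
Step 3: U_X = R1 - n1(n1+1)/2 = 17.5 - 4*5/2 = 17.5 - 10 = 7.5.
       U_Y = n1*n2 - U_X = 32 - 7.5 = 24.5.
Step 4: Ties are present, so use the tie-corrected normal approximation (with continuity correction) for the p-value.
Step 5: p-value = 0.173478; compare to alpha = 0.1. fail to reject H0.

U_X = 7.5, p = 0.173478, fail to reject H0 at alpha = 0.1.


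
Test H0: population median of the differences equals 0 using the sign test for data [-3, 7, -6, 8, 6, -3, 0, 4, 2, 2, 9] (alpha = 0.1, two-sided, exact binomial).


Step 1: Discard zero differences. Original n = 11; n_eff = number of nonzero differences = 10.
Nonzero differences (with sign): -3, +7, -6, +8, +6, -3, +4, +2, +2, +9
Step 2: Count signs: positive = 7, negative = 3.
Step 3: Under H0: P(positive) = 0.5, so the number of positives S ~ Bin(10, 0.5).
Step 4: Two-sided exact p-value = sum of Bin(10,0.5) probabilities at or below the observed probability = 0.343750.
Step 5: alpha = 0.1. fail to reject H0.

n_eff = 10, pos = 7, neg = 3, p = 0.343750, fail to reject H0.


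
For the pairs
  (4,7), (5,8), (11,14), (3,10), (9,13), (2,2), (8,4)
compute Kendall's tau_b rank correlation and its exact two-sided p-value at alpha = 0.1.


Step 1: Enumerate the 21 unordered pairs (i,j) with i<j and classify each by sign(x_j-x_i) * sign(y_j-y_i).
  (1,2):dx=+1,dy=+1->C; (1,3):dx=+7,dy=+7->C; (1,4):dx=-1,dy=+3->D; (1,5):dx=+5,dy=+6->C
  (1,6):dx=-2,dy=-5->C; (1,7):dx=+4,dy=-3->D; (2,3):dx=+6,dy=+6->C; (2,4):dx=-2,dy=+2->D
  (2,5):dx=+4,dy=+5->C; (2,6):dx=-3,dy=-6->C; (2,7):dx=+3,dy=-4->D; (3,4):dx=-8,dy=-4->C
  (3,5):dx=-2,dy=-1->C; (3,6):dx=-9,dy=-12->C; (3,7):dx=-3,dy=-10->C; (4,5):dx=+6,dy=+3->C
  (4,6):dx=-1,dy=-8->C; (4,7):dx=+5,dy=-6->D; (5,6):dx=-7,dy=-11->C; (5,7):dx=-1,dy=-9->C
  (6,7):dx=+6,dy=+2->C
Step 2: C = 16, D = 5, total pairs = 21.
Step 3: tau = (C - D)/(n(n-1)/2) = (16 - 5)/21 = 0.523810.
Step 4: Exact two-sided p-value (enumerate n! = 5040 permutations of y under H0): p = 0.136111.
Step 5: alpha = 0.1. fail to reject H0.

tau_b = 0.5238 (C=16, D=5), p = 0.136111, fail to reject H0.


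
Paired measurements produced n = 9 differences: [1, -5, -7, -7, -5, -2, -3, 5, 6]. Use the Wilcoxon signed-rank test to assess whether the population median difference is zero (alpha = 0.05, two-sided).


Step 1: Drop any zero differences (none here) and take |d_i|.
|d| = [1, 5, 7, 7, 5, 2, 3, 5, 6]
Step 2: Midrank |d_i| (ties get averaged ranks).
ranks: |1|->1, |5|->5, |7|->8.5, |7|->8.5, |5|->5, |2|->2, |3|->3, |5|->5, |6|->7
Step 3: Attach original signs; sum ranks with positive sign and with negative sign.
W+ = 1 + 5 + 7 = 13
W- = 5 + 8.5 + 8.5 + 5 + 2 + 3 = 32
(Check: W+ + W- = 45 should equal n(n+1)/2 = 45.)
Step 4: Test statistic W = min(W+, W-) = 13.
Step 5: Ties in |d|, so use the tie-corrected normal approximation.
        E[W] = n(n+1)/4 = 9*10/4 = 22.5.
        Tie groups: |d|=5 (t=3), |d|=7 (t=2); sum(t^3 - t) = 30.
        Var[W] = n(n+1)(2n+1)/24 - sum(t^3-t)/48 = 1710/24 - 30/48 = 70.625.
        z = (W - E[W]) / sqrt(Var[W]) = (13 - 22.5) / 8.4039 = -1.1304.
        Two-sided p = 2*Phi(z) = 0.258294.
Step 6: alpha = 0.05. fail to reject H0.

W+ = 13, W- = 32, W = min = 13, p = 0.258294, fail to reject H0.


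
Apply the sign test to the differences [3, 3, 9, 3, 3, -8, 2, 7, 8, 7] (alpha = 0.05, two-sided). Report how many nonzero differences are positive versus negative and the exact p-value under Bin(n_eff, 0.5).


Step 1: Discard zero differences. Original n = 10; n_eff = number of nonzero differences = 10.
Nonzero differences (with sign): +3, +3, +9, +3, +3, -8, +2, +7, +8, +7
Step 2: Count signs: positive = 9, negative = 1.
Step 3: Under H0: P(positive) = 0.5, so the number of positives S ~ Bin(10, 0.5).
Step 4: Two-sided exact p-value = sum of Bin(10,0.5) probabilities at or below the observed probability = 0.021484.
Step 5: alpha = 0.05. reject H0.

n_eff = 10, pos = 9, neg = 1, p = 0.021484, reject H0.


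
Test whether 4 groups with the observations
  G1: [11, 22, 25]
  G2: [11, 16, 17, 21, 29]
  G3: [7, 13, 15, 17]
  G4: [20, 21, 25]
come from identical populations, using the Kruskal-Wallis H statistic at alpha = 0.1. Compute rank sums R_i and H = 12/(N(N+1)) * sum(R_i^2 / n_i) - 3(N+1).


Step 1: Combine all N = 15 observations and assign midranks.
sorted (value, group, rank): (7,G3,1), (11,G1,2.5), (11,G2,2.5), (13,G3,4), (15,G3,5), (16,G2,6), (17,G2,7.5), (17,G3,7.5), (20,G4,9), (21,G2,10.5), (21,G4,10.5), (22,G1,12), (25,G1,13.5), (25,G4,13.5), (29,G2,15)
Step 2: Sum ranks within each group.
R_1 = 28 (n_1 = 3)
R_2 = 41.5 (n_2 = 5)
R_3 = 17.5 (n_3 = 4)
R_4 = 33 (n_4 = 3)
Step 3: H = 12/(N(N+1)) * sum(R_i^2/n_i) - 3(N+1)
     = 12/(15*16) * (28^2/3 + 41.5^2/5 + 17.5^2/4 + 33^2/3) - 3*16
     = 0.050000 * 1045.35 - 48
     = 4.267292.
Step 4: Ties present; correction factor C = 1 - 24/(15^3 - 15) = 0.992857. Corrected H = 4.267292 / 0.992857 = 4.297992.
Step 5: Under H0, H ~ chi^2(3); p-value = 0.231032.
Step 6: alpha = 0.1. fail to reject H0.

H = 4.2980, df = 3, p = 0.231032, fail to reject H0.


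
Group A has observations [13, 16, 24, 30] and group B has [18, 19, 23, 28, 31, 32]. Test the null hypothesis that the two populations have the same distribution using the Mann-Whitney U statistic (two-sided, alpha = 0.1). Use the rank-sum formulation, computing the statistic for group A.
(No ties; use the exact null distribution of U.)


Step 1: Combine and sort all 10 observations; assign midranks.
sorted (value, group): (13,X), (16,X), (18,Y), (19,Y), (23,Y), (24,X), (28,Y), (30,X), (31,Y), (32,Y)
ranks: 13->1, 16->2, 18->3, 19->4, 23->5, 24->6, 28->7, 30->8, 31->9, 32->10
Step 2: Rank sum for X: R1 = 1 + 2 + 6 + 8 = 17.
Step 3: U_X = R1 - n1(n1+1)/2 = 17 - 4*5/2 = 17 - 10 = 7.
       U_Y = n1*n2 - U_X = 24 - 7 = 17.
Step 4: No ties, so the exact null distribution of U (based on enumerating the C(10,4) = 210 equally likely rank assignments) gives the two-sided p-value.
Step 5: p-value = 0.352381; compare to alpha = 0.1. fail to reject H0.

U_X = 7, p = 0.352381, fail to reject H0 at alpha = 0.1.


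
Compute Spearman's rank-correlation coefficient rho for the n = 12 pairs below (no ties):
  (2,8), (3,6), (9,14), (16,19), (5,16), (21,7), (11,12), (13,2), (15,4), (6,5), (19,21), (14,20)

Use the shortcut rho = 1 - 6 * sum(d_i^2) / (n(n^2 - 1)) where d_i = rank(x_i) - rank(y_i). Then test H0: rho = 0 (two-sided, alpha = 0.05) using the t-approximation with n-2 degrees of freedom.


Step 1: Rank x and y separately (midranks; no ties here).
rank(x): 2->1, 3->2, 9->5, 16->10, 5->3, 21->12, 11->6, 13->7, 15->9, 6->4, 19->11, 14->8
rank(y): 8->6, 6->4, 14->8, 19->10, 16->9, 7->5, 12->7, 2->1, 4->2, 5->3, 21->12, 20->11
Step 2: d_i = R_x(i) - R_y(i); compute d_i^2.
  (1-6)^2=25, (2-4)^2=4, (5-8)^2=9, (10-10)^2=0, (3-9)^2=36, (12-5)^2=49, (6-7)^2=1, (7-1)^2=36, (9-2)^2=49, (4-3)^2=1, (11-12)^2=1, (8-11)^2=9
sum(d^2) = 220.
Step 3: rho = 1 - 6*220 / (12*(12^2 - 1)) = 1 - 1320/1716 = 0.230769.
Step 4: Under H0, t = rho * sqrt((n-2)/(1-rho^2)) = 0.7500 ~ t(10).
Step 5: Two-sided p-value from the t-distribution with 10 df = 0.470532.
Step 6: alpha = 0.05. fail to reject H0.

rho = 0.2308, p = 0.470532, fail to reject H0 at alpha = 0.05.


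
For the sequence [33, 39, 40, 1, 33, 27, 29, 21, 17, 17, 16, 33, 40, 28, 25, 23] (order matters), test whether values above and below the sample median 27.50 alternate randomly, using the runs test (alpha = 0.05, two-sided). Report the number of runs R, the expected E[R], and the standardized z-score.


Step 1: Compute median = 27.50; label A = above, B = below.
Labels in order: AAABABABBBBAAABB  (n_A = 8, n_B = 8)
Step 2: Count runs R = 8.
Step 3: Under H0 (random ordering), E[R] = 2*n_A*n_B/(n_A+n_B) + 1 = 2*8*8/16 + 1 = 9.0000.
        Var[R] = 2*n_A*n_B*(2*n_A*n_B - n_A - n_B) / ((n_A+n_B)^2 * (n_A+n_B-1)) = 14336/3840 = 3.7333.
        SD[R] = 1.9322.
Step 4: Continuity-corrected z = (R + 0.5 - E[R]) / SD[R] = (8 + 0.5 - 9.0000) / 1.9322 = -0.2588.
Step 5: Two-sided p-value via normal approximation = 2*(1 - Phi(|z|)) = 0.795809.
Step 6: alpha = 0.05. fail to reject H0.

R = 8, z = -0.2588, p = 0.795809, fail to reject H0.


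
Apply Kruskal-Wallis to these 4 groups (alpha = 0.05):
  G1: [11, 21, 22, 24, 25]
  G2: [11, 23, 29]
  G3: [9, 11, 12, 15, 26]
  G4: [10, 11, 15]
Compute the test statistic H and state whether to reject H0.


Step 1: Combine all N = 16 observations and assign midranks.
sorted (value, group, rank): (9,G3,1), (10,G4,2), (11,G1,4.5), (11,G2,4.5), (11,G3,4.5), (11,G4,4.5), (12,G3,7), (15,G3,8.5), (15,G4,8.5), (21,G1,10), (22,G1,11), (23,G2,12), (24,G1,13), (25,G1,14), (26,G3,15), (29,G2,16)
Step 2: Sum ranks within each group.
R_1 = 52.5 (n_1 = 5)
R_2 = 32.5 (n_2 = 3)
R_3 = 36 (n_3 = 5)
R_4 = 15 (n_4 = 3)
Step 3: H = 12/(N(N+1)) * sum(R_i^2/n_i) - 3(N+1)
     = 12/(16*17) * (52.5^2/5 + 32.5^2/3 + 36^2/5 + 15^2/3) - 3*17
     = 0.044118 * 1237.53 - 51
     = 3.597059.
Step 4: Ties present; correction factor C = 1 - 66/(16^3 - 16) = 0.983824. Corrected H = 3.597059 / 0.983824 = 3.656203.
Step 5: Under H0, H ~ chi^2(3); p-value = 0.301061.
Step 6: alpha = 0.05. fail to reject H0.

H = 3.6562, df = 3, p = 0.301061, fail to reject H0.


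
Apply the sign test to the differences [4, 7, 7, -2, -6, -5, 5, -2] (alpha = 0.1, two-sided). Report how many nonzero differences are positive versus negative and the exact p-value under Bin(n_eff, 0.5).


Step 1: Discard zero differences. Original n = 8; n_eff = number of nonzero differences = 8.
Nonzero differences (with sign): +4, +7, +7, -2, -6, -5, +5, -2
Step 2: Count signs: positive = 4, negative = 4.
Step 3: Under H0: P(positive) = 0.5, so the number of positives S ~ Bin(8, 0.5).
Step 4: Two-sided exact p-value = sum of Bin(8,0.5) probabilities at or below the observed probability = 1.000000.
Step 5: alpha = 0.1. fail to reject H0.

n_eff = 8, pos = 4, neg = 4, p = 1.000000, fail to reject H0.


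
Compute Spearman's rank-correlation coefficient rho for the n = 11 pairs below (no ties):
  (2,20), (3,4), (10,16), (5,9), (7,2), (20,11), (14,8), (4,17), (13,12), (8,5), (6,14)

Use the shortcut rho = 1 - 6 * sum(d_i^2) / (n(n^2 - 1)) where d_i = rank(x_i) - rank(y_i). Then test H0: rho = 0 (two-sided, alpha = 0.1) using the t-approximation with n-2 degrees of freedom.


Step 1: Rank x and y separately (midranks; no ties here).
rank(x): 2->1, 3->2, 10->8, 5->4, 7->6, 20->11, 14->10, 4->3, 13->9, 8->7, 6->5
rank(y): 20->11, 4->2, 16->9, 9->5, 2->1, 11->6, 8->4, 17->10, 12->7, 5->3, 14->8
Step 2: d_i = R_x(i) - R_y(i); compute d_i^2.
  (1-11)^2=100, (2-2)^2=0, (8-9)^2=1, (4-5)^2=1, (6-1)^2=25, (11-6)^2=25, (10-4)^2=36, (3-10)^2=49, (9-7)^2=4, (7-3)^2=16, (5-8)^2=9
sum(d^2) = 266.
Step 3: rho = 1 - 6*266 / (11*(11^2 - 1)) = 1 - 1596/1320 = -0.209091.
Step 4: Under H0, t = rho * sqrt((n-2)/(1-rho^2)) = -0.6415 ~ t(9).
Step 5: Two-sided p-value from the t-distribution with 9 df = 0.537221.
Step 6: alpha = 0.1. fail to reject H0.

rho = -0.2091, p = 0.537221, fail to reject H0 at alpha = 0.1.


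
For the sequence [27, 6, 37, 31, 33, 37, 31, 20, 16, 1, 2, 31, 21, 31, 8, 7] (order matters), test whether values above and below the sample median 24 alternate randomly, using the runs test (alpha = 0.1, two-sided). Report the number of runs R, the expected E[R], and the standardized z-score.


Step 1: Compute median = 24; label A = above, B = below.
Labels in order: ABAAAAABBBBABABB  (n_A = 8, n_B = 8)
Step 2: Count runs R = 8.
Step 3: Under H0 (random ordering), E[R] = 2*n_A*n_B/(n_A+n_B) + 1 = 2*8*8/16 + 1 = 9.0000.
        Var[R] = 2*n_A*n_B*(2*n_A*n_B - n_A - n_B) / ((n_A+n_B)^2 * (n_A+n_B-1)) = 14336/3840 = 3.7333.
        SD[R] = 1.9322.
Step 4: Continuity-corrected z = (R + 0.5 - E[R]) / SD[R] = (8 + 0.5 - 9.0000) / 1.9322 = -0.2588.
Step 5: Two-sided p-value via normal approximation = 2*(1 - Phi(|z|)) = 0.795809.
Step 6: alpha = 0.1. fail to reject H0.

R = 8, z = -0.2588, p = 0.795809, fail to reject H0.


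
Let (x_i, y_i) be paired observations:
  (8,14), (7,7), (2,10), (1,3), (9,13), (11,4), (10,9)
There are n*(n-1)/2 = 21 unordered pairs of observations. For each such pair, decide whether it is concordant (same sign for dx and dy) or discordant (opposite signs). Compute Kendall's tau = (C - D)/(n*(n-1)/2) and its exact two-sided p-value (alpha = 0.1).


Step 1: Enumerate the 21 unordered pairs (i,j) with i<j and classify each by sign(x_j-x_i) * sign(y_j-y_i).
  (1,2):dx=-1,dy=-7->C; (1,3):dx=-6,dy=-4->C; (1,4):dx=-7,dy=-11->C; (1,5):dx=+1,dy=-1->D
  (1,6):dx=+3,dy=-10->D; (1,7):dx=+2,dy=-5->D; (2,3):dx=-5,dy=+3->D; (2,4):dx=-6,dy=-4->C
  (2,5):dx=+2,dy=+6->C; (2,6):dx=+4,dy=-3->D; (2,7):dx=+3,dy=+2->C; (3,4):dx=-1,dy=-7->C
  (3,5):dx=+7,dy=+3->C; (3,6):dx=+9,dy=-6->D; (3,7):dx=+8,dy=-1->D; (4,5):dx=+8,dy=+10->C
  (4,6):dx=+10,dy=+1->C; (4,7):dx=+9,dy=+6->C; (5,6):dx=+2,dy=-9->D; (5,7):dx=+1,dy=-4->D
  (6,7):dx=-1,dy=+5->D
Step 2: C = 11, D = 10, total pairs = 21.
Step 3: tau = (C - D)/(n(n-1)/2) = (11 - 10)/21 = 0.047619.
Step 4: Exact two-sided p-value (enumerate n! = 5040 permutations of y under H0): p = 1.000000.
Step 5: alpha = 0.1. fail to reject H0.

tau_b = 0.0476 (C=11, D=10), p = 1.000000, fail to reject H0.


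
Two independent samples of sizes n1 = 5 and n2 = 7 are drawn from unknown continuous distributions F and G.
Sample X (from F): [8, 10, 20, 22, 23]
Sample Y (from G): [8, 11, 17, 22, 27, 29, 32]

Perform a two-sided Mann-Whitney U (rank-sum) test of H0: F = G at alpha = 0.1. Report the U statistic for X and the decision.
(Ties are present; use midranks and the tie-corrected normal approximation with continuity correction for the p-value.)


Step 1: Combine and sort all 12 observations; assign midranks.
sorted (value, group): (8,X), (8,Y), (10,X), (11,Y), (17,Y), (20,X), (22,X), (22,Y), (23,X), (27,Y), (29,Y), (32,Y)
ranks: 8->1.5, 8->1.5, 10->3, 11->4, 17->5, 20->6, 22->7.5, 22->7.5, 23->9, 27->10, 29->11, 32->12
Step 2: Rank sum for X: R1 = 1.5 + 3 + 6 + 7.5 + 9 = 27.
Step 3: U_X = R1 - n1(n1+1)/2 = 27 - 5*6/2 = 27 - 15 = 12.
       U_Y = n1*n2 - U_X = 35 - 12 = 23.
Step 4: Ties are present, so use the tie-corrected normal approximation (with continuity correction) for the p-value.
Step 5: p-value = 0.415157; compare to alpha = 0.1. fail to reject H0.

U_X = 12, p = 0.415157, fail to reject H0 at alpha = 0.1.


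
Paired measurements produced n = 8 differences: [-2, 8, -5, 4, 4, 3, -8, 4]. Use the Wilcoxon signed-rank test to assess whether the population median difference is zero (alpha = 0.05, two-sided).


Step 1: Drop any zero differences (none here) and take |d_i|.
|d| = [2, 8, 5, 4, 4, 3, 8, 4]
Step 2: Midrank |d_i| (ties get averaged ranks).
ranks: |2|->1, |8|->7.5, |5|->6, |4|->4, |4|->4, |3|->2, |8|->7.5, |4|->4
Step 3: Attach original signs; sum ranks with positive sign and with negative sign.
W+ = 7.5 + 4 + 4 + 2 + 4 = 21.5
W- = 1 + 6 + 7.5 = 14.5
(Check: W+ + W- = 36 should equal n(n+1)/2 = 36.)
Step 4: Test statistic W = min(W+, W-) = 14.5.
Step 5: Ties in |d|, so use the tie-corrected normal approximation.
        E[W] = n(n+1)/4 = 8*9/4 = 18.
        Tie groups: |d|=4 (t=3), |d|=8 (t=2); sum(t^3 - t) = 30.
        Var[W] = n(n+1)(2n+1)/24 - sum(t^3-t)/48 = 1224/24 - 30/48 = 50.375.
        z = (W - E[W]) / sqrt(Var[W]) = (14.5 - 18) / 7.0975 = -0.4931.
        Two-sided p = 2*Phi(z) = 0.621921.
Step 6: alpha = 0.05. fail to reject H0.

W+ = 21.5, W- = 14.5, W = min = 14.5, p = 0.621921, fail to reject H0.


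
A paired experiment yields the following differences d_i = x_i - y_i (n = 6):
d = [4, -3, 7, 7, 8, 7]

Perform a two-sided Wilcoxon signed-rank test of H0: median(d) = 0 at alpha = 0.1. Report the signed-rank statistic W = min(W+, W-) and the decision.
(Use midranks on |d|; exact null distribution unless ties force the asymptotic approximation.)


Step 1: Drop any zero differences (none here) and take |d_i|.
|d| = [4, 3, 7, 7, 8, 7]
Step 2: Midrank |d_i| (ties get averaged ranks).
ranks: |4|->2, |3|->1, |7|->4, |7|->4, |8|->6, |7|->4
Step 3: Attach original signs; sum ranks with positive sign and with negative sign.
W+ = 2 + 4 + 4 + 6 + 4 = 20
W- = 1 = 1
(Check: W+ + W- = 21 should equal n(n+1)/2 = 21.)
Step 4: Test statistic W = min(W+, W-) = 1.
Step 5: Ties in |d|, so use the tie-corrected normal approximation.
        E[W] = n(n+1)/4 = 6*7/4 = 10.5.
        Tie groups: |d|=7 (t=3); sum(t^3 - t) = 24.
        Var[W] = n(n+1)(2n+1)/24 - sum(t^3-t)/48 = 546/24 - 24/48 = 22.25.
        z = (W - E[W]) / sqrt(Var[W]) = (1 - 10.5) / 4.7170 = -2.0140.
        Two-sided p = 2*Phi(z) = 0.044010.
Step 6: alpha = 0.1. reject H0.

W+ = 20, W- = 1, W = min = 1, p = 0.044010, reject H0.


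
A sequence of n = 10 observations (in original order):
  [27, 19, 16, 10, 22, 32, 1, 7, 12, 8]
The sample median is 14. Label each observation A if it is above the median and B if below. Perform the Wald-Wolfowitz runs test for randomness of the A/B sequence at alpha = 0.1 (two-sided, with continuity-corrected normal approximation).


Step 1: Compute median = 14; label A = above, B = below.
Labels in order: AAABAABBBB  (n_A = 5, n_B = 5)
Step 2: Count runs R = 4.
Step 3: Under H0 (random ordering), E[R] = 2*n_A*n_B/(n_A+n_B) + 1 = 2*5*5/10 + 1 = 6.0000.
        Var[R] = 2*n_A*n_B*(2*n_A*n_B - n_A - n_B) / ((n_A+n_B)^2 * (n_A+n_B-1)) = 2000/900 = 2.2222.
        SD[R] = 1.4907.
Step 4: Continuity-corrected z = (R + 0.5 - E[R]) / SD[R] = (4 + 0.5 - 6.0000) / 1.4907 = -1.0062.
Step 5: Two-sided p-value via normal approximation = 2*(1 - Phi(|z|)) = 0.314305.
Step 6: alpha = 0.1. fail to reject H0.

R = 4, z = -1.0062, p = 0.314305, fail to reject H0.


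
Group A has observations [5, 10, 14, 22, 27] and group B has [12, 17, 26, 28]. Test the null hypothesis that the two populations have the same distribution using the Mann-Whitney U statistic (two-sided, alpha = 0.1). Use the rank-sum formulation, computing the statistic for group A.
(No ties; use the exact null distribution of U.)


Step 1: Combine and sort all 9 observations; assign midranks.
sorted (value, group): (5,X), (10,X), (12,Y), (14,X), (17,Y), (22,X), (26,Y), (27,X), (28,Y)
ranks: 5->1, 10->2, 12->3, 14->4, 17->5, 22->6, 26->7, 27->8, 28->9
Step 2: Rank sum for X: R1 = 1 + 2 + 4 + 6 + 8 = 21.
Step 3: U_X = R1 - n1(n1+1)/2 = 21 - 5*6/2 = 21 - 15 = 6.
       U_Y = n1*n2 - U_X = 20 - 6 = 14.
Step 4: No ties, so the exact null distribution of U (based on enumerating the C(9,5) = 126 equally likely rank assignments) gives the two-sided p-value.
Step 5: p-value = 0.412698; compare to alpha = 0.1. fail to reject H0.

U_X = 6, p = 0.412698, fail to reject H0 at alpha = 0.1.


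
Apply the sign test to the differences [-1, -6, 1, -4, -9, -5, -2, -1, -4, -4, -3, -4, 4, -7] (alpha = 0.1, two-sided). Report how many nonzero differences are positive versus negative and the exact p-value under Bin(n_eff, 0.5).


Step 1: Discard zero differences. Original n = 14; n_eff = number of nonzero differences = 14.
Nonzero differences (with sign): -1, -6, +1, -4, -9, -5, -2, -1, -4, -4, -3, -4, +4, -7
Step 2: Count signs: positive = 2, negative = 12.
Step 3: Under H0: P(positive) = 0.5, so the number of positives S ~ Bin(14, 0.5).
Step 4: Two-sided exact p-value = sum of Bin(14,0.5) probabilities at or below the observed probability = 0.012939.
Step 5: alpha = 0.1. reject H0.

n_eff = 14, pos = 2, neg = 12, p = 0.012939, reject H0.


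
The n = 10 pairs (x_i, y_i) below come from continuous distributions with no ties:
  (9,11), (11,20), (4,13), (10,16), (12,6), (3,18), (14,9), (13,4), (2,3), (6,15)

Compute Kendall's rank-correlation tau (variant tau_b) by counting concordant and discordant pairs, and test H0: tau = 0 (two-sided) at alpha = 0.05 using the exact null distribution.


Step 1: Enumerate the 45 unordered pairs (i,j) with i<j and classify each by sign(x_j-x_i) * sign(y_j-y_i).
  (1,2):dx=+2,dy=+9->C; (1,3):dx=-5,dy=+2->D; (1,4):dx=+1,dy=+5->C; (1,5):dx=+3,dy=-5->D
  (1,6):dx=-6,dy=+7->D; (1,7):dx=+5,dy=-2->D; (1,8):dx=+4,dy=-7->D; (1,9):dx=-7,dy=-8->C
  (1,10):dx=-3,dy=+4->D; (2,3):dx=-7,dy=-7->C; (2,4):dx=-1,dy=-4->C; (2,5):dx=+1,dy=-14->D
  (2,6):dx=-8,dy=-2->C; (2,7):dx=+3,dy=-11->D; (2,8):dx=+2,dy=-16->D; (2,9):dx=-9,dy=-17->C
  (2,10):dx=-5,dy=-5->C; (3,4):dx=+6,dy=+3->C; (3,5):dx=+8,dy=-7->D; (3,6):dx=-1,dy=+5->D
  (3,7):dx=+10,dy=-4->D; (3,8):dx=+9,dy=-9->D; (3,9):dx=-2,dy=-10->C; (3,10):dx=+2,dy=+2->C
  (4,5):dx=+2,dy=-10->D; (4,6):dx=-7,dy=+2->D; (4,7):dx=+4,dy=-7->D; (4,8):dx=+3,dy=-12->D
  (4,9):dx=-8,dy=-13->C; (4,10):dx=-4,dy=-1->C; (5,6):dx=-9,dy=+12->D; (5,7):dx=+2,dy=+3->C
  (5,8):dx=+1,dy=-2->D; (5,9):dx=-10,dy=-3->C; (5,10):dx=-6,dy=+9->D; (6,7):dx=+11,dy=-9->D
  (6,8):dx=+10,dy=-14->D; (6,9):dx=-1,dy=-15->C; (6,10):dx=+3,dy=-3->D; (7,8):dx=-1,dy=-5->C
  (7,9):dx=-12,dy=-6->C; (7,10):dx=-8,dy=+6->D; (8,9):dx=-11,dy=-1->C; (8,10):dx=-7,dy=+11->D
  (9,10):dx=+4,dy=+12->C
Step 2: C = 20, D = 25, total pairs = 45.
Step 3: tau = (C - D)/(n(n-1)/2) = (20 - 25)/45 = -0.111111.
Step 4: Exact two-sided p-value (enumerate n! = 3628800 permutations of y under H0): p = 0.727490.
Step 5: alpha = 0.05. fail to reject H0.

tau_b = -0.1111 (C=20, D=25), p = 0.727490, fail to reject H0.


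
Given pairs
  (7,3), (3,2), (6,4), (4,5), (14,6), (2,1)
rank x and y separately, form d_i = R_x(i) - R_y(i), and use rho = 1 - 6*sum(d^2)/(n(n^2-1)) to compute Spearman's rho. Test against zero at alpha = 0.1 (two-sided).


Step 1: Rank x and y separately (midranks; no ties here).
rank(x): 7->5, 3->2, 6->4, 4->3, 14->6, 2->1
rank(y): 3->3, 2->2, 4->4, 5->5, 6->6, 1->1
Step 2: d_i = R_x(i) - R_y(i); compute d_i^2.
  (5-3)^2=4, (2-2)^2=0, (4-4)^2=0, (3-5)^2=4, (6-6)^2=0, (1-1)^2=0
sum(d^2) = 8.
Step 3: rho = 1 - 6*8 / (6*(6^2 - 1)) = 1 - 48/210 = 0.771429.
Step 4: Under H0, t = rho * sqrt((n-2)/(1-rho^2)) = 2.4247 ~ t(4).
Step 5: Two-sided p-value from the t-distribution with 4 df = 0.072397.
Step 6: alpha = 0.1. reject H0.

rho = 0.7714, p = 0.072397, reject H0 at alpha = 0.1.


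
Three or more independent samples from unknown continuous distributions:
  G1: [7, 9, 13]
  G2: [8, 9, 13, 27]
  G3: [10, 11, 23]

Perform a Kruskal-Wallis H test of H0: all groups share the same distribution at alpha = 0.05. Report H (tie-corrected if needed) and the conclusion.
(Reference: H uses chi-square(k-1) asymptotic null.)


Step 1: Combine all N = 10 observations and assign midranks.
sorted (value, group, rank): (7,G1,1), (8,G2,2), (9,G1,3.5), (9,G2,3.5), (10,G3,5), (11,G3,6), (13,G1,7.5), (13,G2,7.5), (23,G3,9), (27,G2,10)
Step 2: Sum ranks within each group.
R_1 = 12 (n_1 = 3)
R_2 = 23 (n_2 = 4)
R_3 = 20 (n_3 = 3)
Step 3: H = 12/(N(N+1)) * sum(R_i^2/n_i) - 3(N+1)
     = 12/(10*11) * (12^2/3 + 23^2/4 + 20^2/3) - 3*11
     = 0.109091 * 313.583 - 33
     = 1.209091.
Step 4: Ties present; correction factor C = 1 - 12/(10^3 - 10) = 0.987879. Corrected H = 1.209091 / 0.987879 = 1.223926.
Step 5: Under H0, H ~ chi^2(2); p-value = 0.542285.
Step 6: alpha = 0.05. fail to reject H0.

H = 1.2239, df = 2, p = 0.542285, fail to reject H0.


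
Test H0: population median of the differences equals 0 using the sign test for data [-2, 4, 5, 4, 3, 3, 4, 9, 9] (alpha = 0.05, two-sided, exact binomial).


Step 1: Discard zero differences. Original n = 9; n_eff = number of nonzero differences = 9.
Nonzero differences (with sign): -2, +4, +5, +4, +3, +3, +4, +9, +9
Step 2: Count signs: positive = 8, negative = 1.
Step 3: Under H0: P(positive) = 0.5, so the number of positives S ~ Bin(9, 0.5).
Step 4: Two-sided exact p-value = sum of Bin(9,0.5) probabilities at or below the observed probability = 0.039062.
Step 5: alpha = 0.05. reject H0.

n_eff = 9, pos = 8, neg = 1, p = 0.039062, reject H0.


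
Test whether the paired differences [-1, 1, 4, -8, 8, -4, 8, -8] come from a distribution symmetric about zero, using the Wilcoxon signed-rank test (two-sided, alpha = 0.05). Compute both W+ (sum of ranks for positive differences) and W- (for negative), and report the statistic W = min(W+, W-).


Step 1: Drop any zero differences (none here) and take |d_i|.
|d| = [1, 1, 4, 8, 8, 4, 8, 8]
Step 2: Midrank |d_i| (ties get averaged ranks).
ranks: |1|->1.5, |1|->1.5, |4|->3.5, |8|->6.5, |8|->6.5, |4|->3.5, |8|->6.5, |8|->6.5
Step 3: Attach original signs; sum ranks with positive sign and with negative sign.
W+ = 1.5 + 3.5 + 6.5 + 6.5 = 18
W- = 1.5 + 6.5 + 3.5 + 6.5 = 18
(Check: W+ + W- = 36 should equal n(n+1)/2 = 36.)
Step 4: Test statistic W = min(W+, W-) = 18.
Step 5: Ties in |d|, so use the tie-corrected normal approximation.
        E[W] = n(n+1)/4 = 8*9/4 = 18.
        Tie groups: |d|=1 (t=2), |d|=4 (t=2), |d|=8 (t=4); sum(t^3 - t) = 72.
        Var[W] = n(n+1)(2n+1)/24 - sum(t^3-t)/48 = 1224/24 - 72/48 = 49.5.
        z = (W - E[W]) / sqrt(Var[W]) = (18 - 18) / 7.0356 = 0.0000.
        Two-sided p = 2*Phi(z) = 1.000000.
Step 6: alpha = 0.05. fail to reject H0.

W+ = 18, W- = 18, W = min = 18, p = 1.000000, fail to reject H0.


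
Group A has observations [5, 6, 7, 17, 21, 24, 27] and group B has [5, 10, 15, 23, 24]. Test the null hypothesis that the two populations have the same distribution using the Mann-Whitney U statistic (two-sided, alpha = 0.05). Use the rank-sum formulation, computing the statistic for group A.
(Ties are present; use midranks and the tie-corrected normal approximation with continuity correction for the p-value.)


Step 1: Combine and sort all 12 observations; assign midranks.
sorted (value, group): (5,X), (5,Y), (6,X), (7,X), (10,Y), (15,Y), (17,X), (21,X), (23,Y), (24,X), (24,Y), (27,X)
ranks: 5->1.5, 5->1.5, 6->3, 7->4, 10->5, 15->6, 17->7, 21->8, 23->9, 24->10.5, 24->10.5, 27->12
Step 2: Rank sum for X: R1 = 1.5 + 3 + 4 + 7 + 8 + 10.5 + 12 = 46.
Step 3: U_X = R1 - n1(n1+1)/2 = 46 - 7*8/2 = 46 - 28 = 18.
       U_Y = n1*n2 - U_X = 35 - 18 = 17.
Step 4: Ties are present, so use the tie-corrected normal approximation (with continuity correction) for the p-value.
Step 5: p-value = 1.000000; compare to alpha = 0.05. fail to reject H0.

U_X = 18, p = 1.000000, fail to reject H0 at alpha = 0.05.
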